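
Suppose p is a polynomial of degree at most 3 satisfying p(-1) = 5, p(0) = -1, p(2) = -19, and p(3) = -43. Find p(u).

Write p(u) = au^3 + bu^2 + cu + d. Substituting each data point gives a linear system:
  -a + b - c + d = 5
  d = -1
  8a + 4b + 2c + d = -19
  27a + 9b + 3c + d = -43
Solving the system yields a = -1, b = 0, c = -5, d = -1.
So p(u) = -u^3 - 5u - 1.
Check: p(3) = -43. ✓

p(u) = -u^3 - 5u - 1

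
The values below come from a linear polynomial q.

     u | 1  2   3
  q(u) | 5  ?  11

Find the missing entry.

The 2 known points determine the degree-1 polynomial uniquely.
Write q(u) = au + b. Substituting each data point gives a linear system:
  a + b = 5
  3a + b = 11
Solving the system yields a = 3, b = 2.
So q(u) = 3u + 2.
Then q(2) = 8.

8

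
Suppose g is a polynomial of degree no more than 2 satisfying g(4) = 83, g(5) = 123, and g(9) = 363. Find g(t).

Write g(t) = at^2 + bt + c. Substituting each data point gives a linear system:
  16a + 4b + c = 83
  25a + 5b + c = 123
  81a + 9b + c = 363
Solving the system yields a = 4, b = 4, c = 3.
So g(t) = 4t² + 4t + 3.
Check: g(5) = 123. ✓

g(t) = 4t^2 + 4t + 3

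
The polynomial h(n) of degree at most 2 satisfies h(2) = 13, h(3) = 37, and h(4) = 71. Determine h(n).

h(n) = 5n^2 - n - 5

Using the Lagrange interpolation formula with nodes 2, 3, 4:
  L_0(n) = (n - 3)(n - 4) / 2
  L_1(n) = (n - 2)(n - 4) / -1
  L_2(n) = (n - 2)(n - 3) / 2
Then h(n) = 13·L_0(n) + 37·L_1(n) + 71·L_2(n).
Expanding and collecting terms gives h(n) = 5n² - n - 5.
Check: h(3) = 37. ✓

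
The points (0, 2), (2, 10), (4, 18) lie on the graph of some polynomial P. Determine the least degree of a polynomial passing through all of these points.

Forward differences of the values at u = 0, 2, 4:
  P  : 2  10  18
  Δ  : 8  8
  Δ^2: 0
The first differences are constant (8) and nonzero, while all higher differences vanish, so the minimal degree is 1.

1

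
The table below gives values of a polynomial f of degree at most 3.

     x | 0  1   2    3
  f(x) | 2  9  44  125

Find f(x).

Write f(x) = ax^3 + bx^2 + cx + d. Substituting each data point gives a linear system:
  d = 2
  a + b + c + d = 9
  8a + 4b + 2c + d = 44
  27a + 9b + 3c + d = 125
Solving the system yields a = 3, b = 5, c = -1, d = 2.
So f(x) = 3x^3 + 5x^2 - x + 2.
Check: f(1) = 9. ✓

f(x) = 3x^3 + 5x^2 - x + 2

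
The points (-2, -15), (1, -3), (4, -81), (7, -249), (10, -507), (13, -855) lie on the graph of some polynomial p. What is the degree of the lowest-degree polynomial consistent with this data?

2

Forward differences of the values at t = -2, 1, 4, 7, 10, 13:
  p  : -15  -3  -81  -249  -507  -855
  Δ  : 12  -78  -168  -258  -348
  Δ^2: -90  -90  -90  -90
  Δ^3: 0  0  0
  Δ^4: 0  0
  Δ^5: 0
The second differences are constant (-90) and nonzero, while all higher differences vanish, so the minimal degree is 2.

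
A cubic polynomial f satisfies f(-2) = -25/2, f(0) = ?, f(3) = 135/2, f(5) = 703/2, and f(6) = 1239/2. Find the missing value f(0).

3/2

The 4 known points determine the degree-3 polynomial uniquely.
Write f(u) = au^3 + bu^2 + cu + d. Substituting each data point gives a linear system:
  -8a + 4b - 2c + d = -25/2
  27a + 9b + 3c + d = 135/2
  125a + 25b + 5c + d = 703/2
  216a + 36b + 6c + d = 1239/2
Solving the system yields a = 3, b = 0, c = -5, d = 3/2.
So f(u) = 3u^3 - 5u + 3/2.
Then f(0) = 3/2.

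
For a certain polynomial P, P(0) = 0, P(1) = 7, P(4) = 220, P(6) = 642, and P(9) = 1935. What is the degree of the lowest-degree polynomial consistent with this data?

Divided differences on the nodes 0, 1, 4, 6, 9:
  order 0: 0  7  220  642  1935
  order 1: 7  71  211  431
  order 2: 16  28  44
  order 3: 2  2
  order 4: 0
The order-3 divided differences are all 2 (nonzero) and every higher order vanishes, so the data lies on a polynomial of degree exactly 3.

3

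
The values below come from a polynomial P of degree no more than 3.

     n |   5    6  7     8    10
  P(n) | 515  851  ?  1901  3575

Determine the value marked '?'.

The 4 known points determine the degree-3 polynomial uniquely.
Write P(n) = an^3 + bn^2 + cn + d. Substituting each data point gives a linear system:
  125a + 25b + 5c + d = 515
  216a + 36b + 6c + d = 851
  512a + 64b + 8c + d = 1901
  1000a + 100b + 10c + d = 3575
Solving the system yields a = 3, b = 6, c = -3, d = 5.
So P(n) = 3n^3 + 6n^2 - 3n + 5.
Then P(7) = 1307.

1307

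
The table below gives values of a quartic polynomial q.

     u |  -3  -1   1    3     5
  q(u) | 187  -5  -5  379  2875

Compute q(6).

Using the Lagrange interpolation formula with nodes -3, -1, 1, 3, 5:
  L_0(u) = (u + 1)(u - 1)(u - 3)(u - 5) / 384
  L_1(u) = (u + 3)(u - 1)(u - 3)(u - 5) / -96
  L_2(u) = (u + 3)(u + 1)(u - 3)(u - 5) / 64
  L_3(u) = (u + 3)(u + 1)(u - 1)(u - 5) / -96
  L_4(u) = (u + 3)(u + 1)(u - 1)(u - 3) / 384
Then q(u) = 187·L_0(u) - 5·L_1(u) - 5·L_2(u) + 379·L_3(u) + 2875·L_4(u).
Expanding and collecting terms gives q(u) = 4u^4 + 4u^3 - 4u^2 - 4u - 5.
Evaluating at u = 6: q(6) = 5875.

5875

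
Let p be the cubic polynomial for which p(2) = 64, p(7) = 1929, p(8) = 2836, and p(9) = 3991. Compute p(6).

Write p(s) = as^3 + bs^2 + cs + d. Substituting each data point gives a linear system:
  8a + 4b + 2c + d = 64
  343a + 49b + 7c + d = 1929
  512a + 64b + 8c + d = 2836
  729a + 81b + 9c + d = 3991
Solving the system yields a = 5, b = 4, c = 2, d = 4.
So p(s) = 5s^3 + 4s^2 + 2s + 4.
Then p(6) = 1240.

1240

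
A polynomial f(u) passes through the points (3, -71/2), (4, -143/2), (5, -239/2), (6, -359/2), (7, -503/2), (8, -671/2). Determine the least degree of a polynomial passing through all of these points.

2

Forward differences of the values at u = 3, 4, 5, 6, 7, 8:
  f  : -71/2  -143/2  -239/2  -359/2  -503/2  -671/2
  Δ  : -36  -48  -60  -72  -84
  Δ^2: -12  -12  -12  -12
  Δ^3: 0  0  0
  Δ^4: 0  0
  Δ^5: 0
The second differences are constant (-12) and nonzero, while all higher differences vanish, so the minimal degree is 2.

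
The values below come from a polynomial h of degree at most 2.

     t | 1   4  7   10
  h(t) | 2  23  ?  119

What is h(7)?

On equispaced nodes a degree-2 polynomial has vanishing third forward difference, so
  - h(1) + 3·h(4) - 3·h(7) + h(10) = 0.
Substituting the known values and solving for h(7):
  -3·h(7) = -186
  h(7) = 62.

62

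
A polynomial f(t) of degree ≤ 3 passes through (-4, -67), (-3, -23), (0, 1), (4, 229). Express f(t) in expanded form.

f(t) = 2t^3 + 5t^2 + 5t + 1

Using the Lagrange interpolation formula with nodes -4, -3, 0, 4:
  L_0(t) = (t + 3)t(t - 4) / -32
  L_1(t) = (t + 4)t(t - 4) / 21
  L_2(t) = (t + 4)(t + 3)(t - 4) / -48
  L_3(t) = (t + 4)(t + 3)t / 224
Then f(t) = -67·L_0(t) - 23·L_1(t) + 1·L_2(t) + 229·L_3(t).
Expanding and collecting terms gives f(t) = 2t^3 + 5t^2 + 5t + 1.
Check: f(-4) = -67. ✓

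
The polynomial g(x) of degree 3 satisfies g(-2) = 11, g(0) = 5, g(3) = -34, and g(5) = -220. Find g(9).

Using the Lagrange interpolation formula with nodes -2, 0, 3, 5:
  L_0(x) = x(x - 3)(x - 5) / -70
  L_1(x) = (x + 2)(x - 3)(x - 5) / 30
  L_2(x) = (x + 2)x(x - 5) / -30
  L_3(x) = (x + 2)x(x - 3) / 70
Then g(x) = 11·L_0(x) + 5·L_1(x) - 34·L_2(x) - 220·L_3(x).
Expanding and collecting terms gives g(x) = -2x^3 + 5x + 5.
Evaluating at x = 9: g(9) = -1408.

-1408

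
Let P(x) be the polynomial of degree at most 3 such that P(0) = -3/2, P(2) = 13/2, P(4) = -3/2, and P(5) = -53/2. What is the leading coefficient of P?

Write P(x) = ax^3 + bx^2 + cx + d. Substituting each data point gives a linear system:
  d = -3/2
  8a + 4b + 2c + d = 13/2
  64a + 16b + 4c + d = -3/2
  125a + 25b + 5c + d = -53/2
Solving the system yields a = -1, b = 4, c = 0, d = -3/2.
So P(x) = -x^3 + 4x^2 - 3/2.
The leading coefficient is -1.

-1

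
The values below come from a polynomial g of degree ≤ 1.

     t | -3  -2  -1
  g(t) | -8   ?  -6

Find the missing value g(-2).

On equispaced nodes a degree-1 polynomial has vanishing second forward difference, so
  g(-3) - 2·g(-2) + g(-1) = 0.
Substituting the known values and solving for g(-2):
  -2·g(-2) = 14
  g(-2) = -7.

-7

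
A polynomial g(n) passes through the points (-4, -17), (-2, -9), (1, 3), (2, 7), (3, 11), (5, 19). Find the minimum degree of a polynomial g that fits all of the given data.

1

Divided differences on the nodes -4, -2, 1, 2, 3, 5:
  order 0: -17  -9  3  7  11  19
  order 1: 4  4  4  4  4
  order 2: 0  0  0  0
  order 3: 0  0  0
  order 4: 0  0
  order 5: 0
The order-1 divided differences are all 4 (nonzero) and every higher order vanishes, so the data lies on a polynomial of degree exactly 1.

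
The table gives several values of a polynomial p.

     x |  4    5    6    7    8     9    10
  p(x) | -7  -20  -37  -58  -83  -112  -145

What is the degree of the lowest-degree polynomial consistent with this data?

2

Forward differences of the values at x = 4, 5, 6, 7, 8, 9, 10:
  p  : -7  -20  -37  -58  -83  -112  -145
  Δ  : -13  -17  -21  -25  -29  -33
  Δ^2: -4  -4  -4  -4  -4
  Δ^3: 0  0  0  0
  Δ^4: 0  0  0
  Δ^5: 0  0
  Δ^6: 0
The second differences are constant (-4) and nonzero, while all higher differences vanish, so the minimal degree is 2.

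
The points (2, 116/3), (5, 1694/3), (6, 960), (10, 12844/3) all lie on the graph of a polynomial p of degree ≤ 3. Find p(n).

p(n) = 4n^3 + 3n^2 - (5/3)n - 2

Write p(n) = an^3 + bn^2 + cn + d. Substituting each data point gives a linear system:
  8a + 4b + 2c + d = 116/3
  125a + 25b + 5c + d = 1694/3
  216a + 36b + 6c + d = 960
  1000a + 100b + 10c + d = 12844/3
Solving the system yields a = 4, b = 3, c = -5/3, d = -2.
So p(n) = 4n³ + 3n² - (5/3)n - 2.
Check: p(5) = 1694/3. ✓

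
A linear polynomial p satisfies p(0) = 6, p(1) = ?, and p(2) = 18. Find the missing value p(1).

The 2 known points determine the degree-1 polynomial uniquely.
Write p(n) = an + b. Substituting each data point gives a linear system:
  b = 6
  2a + b = 18
Solving the system yields a = 6, b = 6.
So p(n) = 6n + 6.
Then p(1) = 12.

12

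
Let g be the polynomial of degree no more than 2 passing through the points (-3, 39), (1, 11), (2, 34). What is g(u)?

g(u) = 6u^2 + 5u

Using the Lagrange interpolation formula with nodes -3, 1, 2:
  L_0(u) = (u - 1)(u - 2) / 20
  L_1(u) = (u + 3)(u - 2) / -4
  L_2(u) = (u + 3)(u - 1) / 5
Then g(u) = 39·L_0(u) + 11·L_1(u) + 34·L_2(u).
Expanding and collecting terms gives g(u) = 6u^2 + 5u.
Check: g(2) = 34. ✓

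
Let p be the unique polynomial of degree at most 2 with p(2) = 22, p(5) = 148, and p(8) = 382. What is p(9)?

484

Forward differences of the values at x = 2, 5, 8:
  p  : 22  148  382
  Δ  : 126  234
  Δ^2: 108
The second differences are constant, confirming degree 2.
Interpolating (Newton forward form) and evaluating at x = 9 gives p(9) = 484.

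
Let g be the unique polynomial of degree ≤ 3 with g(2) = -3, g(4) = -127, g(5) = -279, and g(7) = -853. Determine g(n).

g(n) = -3n^3 + 3n^2 + 4n + 1

Using the Lagrange interpolation formula with nodes 2, 4, 5, 7:
  L_0(n) = (n - 4)(n - 5)(n - 7) / -30
  L_1(n) = (n - 2)(n - 5)(n - 7) / 6
  L_2(n) = (n - 2)(n - 4)(n - 7) / -6
  L_3(n) = (n - 2)(n - 4)(n - 5) / 30
Then g(n) = -3·L_0(n) - 127·L_1(n) - 279·L_2(n) - 853·L_3(n).
Expanding and collecting terms gives g(n) = -3n^3 + 3n^2 + 4n + 1.
Check: g(7) = -853. ✓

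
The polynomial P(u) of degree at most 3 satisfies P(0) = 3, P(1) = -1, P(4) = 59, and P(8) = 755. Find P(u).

P(u) = 2u^3 - 4u^2 - 2u + 3

Using the Lagrange interpolation formula with nodes 0, 1, 4, 8:
  L_0(u) = (u - 1)(u - 4)(u - 8) / -32
  L_1(u) = u(u - 4)(u - 8) / 21
  L_2(u) = u(u - 1)(u - 8) / -48
  L_3(u) = u(u - 1)(u - 4) / 224
Then P(u) = 3·L_0(u) - 1·L_1(u) + 59·L_2(u) + 755·L_3(u).
Expanding and collecting terms gives P(u) = 2u³ - 4u² - 2u + 3.
Check: P(1) = -1. ✓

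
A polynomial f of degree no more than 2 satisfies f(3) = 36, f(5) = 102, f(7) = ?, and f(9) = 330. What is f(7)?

On equispaced nodes a degree-2 polynomial has vanishing third forward difference, so
  - f(3) + 3·f(5) - 3·f(7) + f(9) = 0.
Substituting the known values and solving for f(7):
  -3·f(7) = -600
  f(7) = 200.

200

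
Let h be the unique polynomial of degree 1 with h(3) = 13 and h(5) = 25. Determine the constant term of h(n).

Write h(n) = an + b. Substituting each data point gives a linear system:
  3a + b = 13
  5a + b = 25
Solving the system yields a = 6, b = -5.
So h(n) = 6n - 5.
The constant term is -5.

-5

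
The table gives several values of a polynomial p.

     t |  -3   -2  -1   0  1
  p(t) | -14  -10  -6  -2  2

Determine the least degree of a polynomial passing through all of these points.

1

Forward differences of the values at t = -3, -2, -1, 0, 1:
  p  : -14  -10  -6  -2  2
  Δ  : 4  4  4  4
  Δ^2: 0  0  0
  Δ^3: 0  0
  Δ^4: 0
The first differences are constant (4) and nonzero, while all higher differences vanish, so the minimal degree is 1.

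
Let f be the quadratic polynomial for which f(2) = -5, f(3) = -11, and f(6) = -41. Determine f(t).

f(t) = -t^2 - t + 1

Write f(t) = at^2 + bt + c. Substituting each data point gives a linear system:
  4a + 2b + c = -5
  9a + 3b + c = -11
  36a + 6b + c = -41
Solving the system yields a = -1, b = -1, c = 1.
So f(t) = -t^2 - t + 1.
Check: f(2) = -5. ✓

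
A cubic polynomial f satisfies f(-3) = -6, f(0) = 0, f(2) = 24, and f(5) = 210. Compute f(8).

720

Write f(u) = au^3 + bu^2 + cu + d. Substituting each data point gives a linear system:
  -27a + 9b - 3c + d = -6
  d = 0
  8a + 4b + 2c + d = 24
  125a + 25b + 5c + d = 210
Solving the system yields a = 1, b = 3, c = 2, d = 0.
So f(u) = u^3 + 3u^2 + 2u.
Then f(8) = 720.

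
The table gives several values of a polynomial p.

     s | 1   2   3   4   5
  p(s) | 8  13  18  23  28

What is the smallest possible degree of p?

1

Forward differences of the values at s = 1, 2, 3, 4, 5:
  p  : 8  13  18  23  28
  Δ  : 5  5  5  5
  Δ^2: 0  0  0
  Δ^3: 0  0
  Δ^4: 0
The first differences are constant (5) and nonzero, while all higher differences vanish, so the minimal degree is 1.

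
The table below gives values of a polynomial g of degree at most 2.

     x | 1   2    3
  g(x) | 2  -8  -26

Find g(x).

g(x) = -4x^2 + 2x + 4

Write g(x) = ax^2 + bx + c. Substituting each data point gives a linear system:
  a + b + c = 2
  4a + 2b + c = -8
  9a + 3b + c = -26
Solving the system yields a = -4, b = 2, c = 4.
So g(x) = -4x^2 + 2x + 4.
Check: g(3) = -26. ✓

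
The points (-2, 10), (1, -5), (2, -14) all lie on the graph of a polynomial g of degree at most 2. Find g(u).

g(u) = -u^2 - 6u + 2

Write g(u) = au^2 + bu + c. Substituting each data point gives a linear system:
  4a - 2b + c = 10
  a + b + c = -5
  4a + 2b + c = -14
Solving the system yields a = -1, b = -6, c = 2.
So g(u) = -u² - 6u + 2.
Check: g(-2) = 10. ✓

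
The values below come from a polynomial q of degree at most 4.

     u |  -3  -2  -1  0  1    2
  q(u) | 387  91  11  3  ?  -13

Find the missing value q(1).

-5

The 5 known points determine the degree-4 polynomial uniquely.
Write q(u) = au^4 + bu^3 + cu^2 + du + e. Substituting each data point gives a linear system:
  81a - 27b + 9c - 3d + e = 387
  16a - 8b + 4c - 2d + e = 91
  a - b + c - d + e = 11
  e = 3
  16a + 8b + 4c + 2d + e = -13
Solving the system yields a = 3, b = -6, c = -3, d = -2, e = 3.
So q(u) = 3u⁴ - 6u³ - 3u² - 2u + 3.
Then q(1) = -5.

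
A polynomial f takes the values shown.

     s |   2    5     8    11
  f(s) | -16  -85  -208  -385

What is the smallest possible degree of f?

Forward differences of the values at s = 2, 5, 8, 11:
  f  : -16  -85  -208  -385
  Δ  : -69  -123  -177
  Δ^2: -54  -54
  Δ^3: 0
The second differences are constant (-54) and nonzero, while all higher differences vanish, so the minimal degree is 2.

2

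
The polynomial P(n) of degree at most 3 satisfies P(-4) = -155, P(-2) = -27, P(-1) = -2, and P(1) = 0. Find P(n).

P(n) = n^3 - 6n^2 + 5

Write P(n) = an^3 + bn^2 + cn + d. Substituting each data point gives a linear system:
  -64a + 16b - 4c + d = -155
  -8a + 4b - 2c + d = -27
  -a + b - c + d = -2
  a + b + c + d = 0
Solving the system yields a = 1, b = -6, c = 0, d = 5.
So P(n) = n^3 - 6n^2 + 5.
Check: P(-4) = -155. ✓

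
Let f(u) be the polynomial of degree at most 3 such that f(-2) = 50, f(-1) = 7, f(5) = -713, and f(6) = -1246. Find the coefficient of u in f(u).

Write f(u) = au^3 + bu^2 + cu + d. Substituting each data point gives a linear system:
  -8a + 4b - 2c + d = 50
  -a + b - c + d = 7
  125a + 25b + 5c + d = -713
  216a + 36b + 6c + d = -1246
Solving the system yields a = -6, b = 1, c = 2, d = 2.
So f(u) = -6u^3 + u^2 + 2u + 2.
The coefficient of u is 2.

2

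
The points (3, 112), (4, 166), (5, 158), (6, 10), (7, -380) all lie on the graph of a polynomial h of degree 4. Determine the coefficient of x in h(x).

Write h(x) = ax^4 + bx^3 + cx^2 + dx + e. Substituting each data point gives a linear system:
  81a + 27b + 9c + 3d + e = 112
  256a + 64b + 16c + 4d + e = 166
  625a + 125b + 25c + 5d + e = 158
  1296a + 216b + 36c + 6d + e = 10
  2401a + 343b + 49c + 7d + e = -380
Solving the system yields a = -1, b = 5, c = 6, d = 2, e = -2.
So h(x) = -x^4 + 5x^3 + 6x^2 + 2x - 2.
The coefficient of x is 2.

2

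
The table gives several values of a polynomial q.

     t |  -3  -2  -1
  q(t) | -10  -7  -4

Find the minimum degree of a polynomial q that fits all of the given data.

Forward differences of the values at t = -3, -2, -1:
  q  : -10  -7  -4
  Δ  : 3  3
  Δ^2: 0
The first differences are constant (3) and nonzero, while all higher differences vanish, so the minimal degree is 1.

1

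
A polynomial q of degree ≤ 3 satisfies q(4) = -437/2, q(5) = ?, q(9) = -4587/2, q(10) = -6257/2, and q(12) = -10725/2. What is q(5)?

The 4 known points determine the degree-3 polynomial uniquely.
Write q(s) = as^3 + bs^2 + cs + d. Substituting each data point gives a linear system:
  64a + 16b + 4c + d = -437/2
  729a + 81b + 9c + d = -4587/2
  1000a + 100b + 10c + d = -6257/2
  1728a + 144b + 12c + d = -10725/2
Solving the system yields a = -3, b = -1, c = -3, d = 3/2.
So q(s) = -3s^3 - s^2 - 3s + 3/2.
Then q(5) = -827/2.

-827/2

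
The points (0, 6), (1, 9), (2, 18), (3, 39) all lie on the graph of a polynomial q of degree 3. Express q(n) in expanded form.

Write q(n) = an^3 + bn^2 + cn + d. Substituting each data point gives a linear system:
  d = 6
  a + b + c + d = 9
  8a + 4b + 2c + d = 18
  27a + 9b + 3c + d = 39
Solving the system yields a = 1, b = 0, c = 2, d = 6.
So q(n) = n^3 + 2n + 6.
Check: q(2) = 18. ✓

q(n) = n^3 + 2n + 6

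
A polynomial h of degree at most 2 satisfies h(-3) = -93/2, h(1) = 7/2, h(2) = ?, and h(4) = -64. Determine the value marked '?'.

The 3 known points determine the degree-2 polynomial uniquely.
Write h(x) = ax^2 + bx + c. Substituting each data point gives a linear system:
  9a - 3b + c = -93/2
  a + b + c = 7/2
  16a + 4b + c = -64
Solving the system yields a = -5, b = 5/2, c = 6.
So h(x) = -5x^2 + (5/2)x + 6.
Then h(2) = -9.

-9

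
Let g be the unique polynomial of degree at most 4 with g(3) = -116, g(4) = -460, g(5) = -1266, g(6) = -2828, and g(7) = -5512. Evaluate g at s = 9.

Write g(s) = as^4 + bs^3 + cs^2 + ds + e. Substituting each data point gives a linear system:
  81a + 27b + 9c + 3d + e = -116
  256a + 64b + 16c + 4d + e = -460
  625a + 125b + 25c + 5d + e = -1266
  1296a + 216b + 36c + 6d + e = -2828
  2401a + 343b + 49c + 7d + e = -5512
Solving the system yields a = -3, b = 5, c = 0, d = -4, e = 4.
So g(s) = -3s^4 + 5s^3 - 4s + 4.
Then g(9) = -16070.

-16070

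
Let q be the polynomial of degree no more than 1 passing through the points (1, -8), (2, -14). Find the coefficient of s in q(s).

Write q(s) = as + b. Substituting each data point gives a linear system:
  a + b = -8
  2a + b = -14
Solving the system yields a = -6, b = -2.
So q(s) = -6s - 2.
The leading coefficient is -6.

-6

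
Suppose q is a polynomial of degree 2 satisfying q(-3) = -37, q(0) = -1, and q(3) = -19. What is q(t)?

q(t) = -3t^2 + 3t - 1

Write q(t) = at^2 + bt + c. Substituting each data point gives a linear system:
  9a - 3b + c = -37
  c = -1
  9a + 3b + c = -19
Solving the system yields a = -3, b = 3, c = -1.
So q(t) = -3t^2 + 3t - 1.
Check: q(3) = -19. ✓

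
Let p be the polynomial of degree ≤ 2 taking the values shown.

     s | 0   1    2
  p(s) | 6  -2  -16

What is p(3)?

Write p(s) = as^2 + bs + c. Substituting each data point gives a linear system:
  c = 6
  a + b + c = -2
  4a + 2b + c = -16
Solving the system yields a = -3, b = -5, c = 6.
So p(s) = -3s^2 - 5s + 6.
Then p(3) = -36.

-36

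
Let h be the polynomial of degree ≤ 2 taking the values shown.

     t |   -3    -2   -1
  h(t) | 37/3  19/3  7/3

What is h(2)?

7/3

Forward differences of the values at t = -3, -2, -1:
  h  : 37/3  19/3  7/3
  Δ  : -6  -4
  Δ^2: 2
The second differences are constant, confirming degree 2.
Interpolating (Newton forward form) and evaluating at t = 2 gives h(2) = 7/3.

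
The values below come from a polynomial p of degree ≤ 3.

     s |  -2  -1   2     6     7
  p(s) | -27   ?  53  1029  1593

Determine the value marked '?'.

The 4 known points determine the degree-3 polynomial uniquely.
Write p(s) = as^3 + bs^2 + cs + d. Substituting each data point gives a linear system:
  -8a + 4b - 2c + d = -27
  8a + 4b + 2c + d = 53
  216a + 36b + 6c + d = 1029
  343a + 49b + 7c + d = 1593
Solving the system yields a = 4, b = 4, c = 4, d = -3.
So p(s) = 4s^3 + 4s^2 + 4s - 3.
Then p(-1) = -7.

-7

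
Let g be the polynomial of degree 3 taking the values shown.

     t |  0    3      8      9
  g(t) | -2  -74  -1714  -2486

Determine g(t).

g(t) = -4t^3 + 6t^2 - 6t - 2

Using the Lagrange interpolation formula with nodes 0, 3, 8, 9:
  L_0(t) = (t - 3)(t - 8)(t - 9) / -216
  L_1(t) = t(t - 8)(t - 9) / 90
  L_2(t) = t(t - 3)(t - 9) / -40
  L_3(t) = t(t - 3)(t - 8) / 54
Then g(t) = -2·L_0(t) - 74·L_1(t) - 1714·L_2(t) - 2486·L_3(t).
Expanding and collecting terms gives g(t) = -4t^3 + 6t^2 - 6t - 2.
Check: g(8) = -1714. ✓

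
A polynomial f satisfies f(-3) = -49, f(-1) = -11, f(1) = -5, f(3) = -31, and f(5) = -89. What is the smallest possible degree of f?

Forward differences of the values at t = -3, -1, 1, 3, 5:
  f  : -49  -11  -5  -31  -89
  Δ  : 38  6  -26  -58
  Δ^2: -32  -32  -32
  Δ^3: 0  0
  Δ^4: 0
The second differences are constant (-32) and nonzero, while all higher differences vanish, so the minimal degree is 2.

2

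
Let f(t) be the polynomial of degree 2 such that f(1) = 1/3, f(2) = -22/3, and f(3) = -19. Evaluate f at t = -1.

Write f(t) = at^2 + bt + c. Substituting each data point gives a linear system:
  a + b + c = 1/3
  4a + 2b + c = -22/3
  9a + 3b + c = -19
Solving the system yields a = -2, b = -5/3, c = 4.
So f(t) = -2t² - (5/3)t + 4.
Then f(-1) = 11/3.

11/3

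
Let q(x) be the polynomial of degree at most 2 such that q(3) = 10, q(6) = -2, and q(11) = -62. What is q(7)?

-10

Write q(x) = ax^2 + bx + c. Substituting each data point gives a linear system:
  9a + 3b + c = 10
  36a + 6b + c = -2
  121a + 11b + c = -62
Solving the system yields a = -1, b = 5, c = 4.
So q(x) = -x^2 + 5x + 4.
Then q(7) = -10.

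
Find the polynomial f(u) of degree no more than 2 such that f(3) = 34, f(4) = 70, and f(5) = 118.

Write f(u) = au^2 + bu + c. Substituting each data point gives a linear system:
  9a + 3b + c = 34
  16a + 4b + c = 70
  25a + 5b + c = 118
Solving the system yields a = 6, b = -6, c = -2.
So f(u) = 6u² - 6u - 2.
Check: f(4) = 70. ✓

f(u) = 6u^2 - 6u - 2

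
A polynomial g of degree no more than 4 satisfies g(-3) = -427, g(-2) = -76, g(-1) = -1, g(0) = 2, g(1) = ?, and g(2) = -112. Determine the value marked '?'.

On equispaced nodes a degree-4 polynomial has vanishing fifth forward difference, so
  - g(-3) + 5·g(-2) - 10·g(-1) + 10·g(0) - 5·g(1) + g(2) = 0.
Substituting the known values and solving for g(1):
  -5·g(1) = 35
  g(1) = -7.

-7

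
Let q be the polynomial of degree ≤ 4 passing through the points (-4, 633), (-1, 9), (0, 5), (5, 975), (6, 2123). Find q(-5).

1485

Write q(t) = at^4 + bt^3 + ct^2 + dt + e. Substituting each data point gives a linear system:
  256a - 64b + 16c - 4d + e = 633
  a - b + c - d + e = 9
  e = 5
  625a + 125b + 25c + 5d + e = 975
  1296a + 216b + 36c + 6d + e = 2123
Solving the system yields a = 2, b = -2, c = -1, d = -1, e = 5.
So q(t) = 2t^4 - 2t^3 - t^2 - t + 5.
Then q(-5) = 1485.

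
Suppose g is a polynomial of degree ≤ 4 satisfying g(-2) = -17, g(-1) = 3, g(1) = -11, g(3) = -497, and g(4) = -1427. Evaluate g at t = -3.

Write g(t) = at^4 + bt^3 + ct^2 + dt + e. Substituting each data point gives a linear system:
  16a - 8b + 4c - 2d + e = -17
  a - b + c - d + e = 3
  a + b + c + d + e = -11
  81a + 27b + 9c + 3d + e = -497
  256a + 64b + 16c + 4d + e = -1427
Solving the system yields a = -4, b = -6, c = -1, d = -1, e = 1.
So g(t) = -4t⁴ - 6t³ - t² - t + 1.
Then g(-3) = -167.

-167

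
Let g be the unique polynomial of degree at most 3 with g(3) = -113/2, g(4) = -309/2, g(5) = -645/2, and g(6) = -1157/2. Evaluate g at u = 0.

Write g(u) = au^3 + bu^2 + cu + d. Substituting each data point gives a linear system:
  27a + 9b + 3c + d = -113/2
  64a + 16b + 4c + d = -309/2
  125a + 25b + 5c + d = -645/2
  216a + 36b + 6c + d = -1157/2
Solving the system yields a = -3, b = 1, c = 6, d = -5/2.
So g(u) = -3u^3 + u^2 + 6u - 5/2.
Then g(0) = -5/2.

-5/2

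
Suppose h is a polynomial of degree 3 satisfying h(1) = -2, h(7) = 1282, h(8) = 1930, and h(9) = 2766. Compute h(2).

22

Write h(x) = ax^3 + bx^2 + cx + d. Substituting each data point gives a linear system:
  a + b + c + d = -2
  343a + 49b + 7c + d = 1282
  512a + 64b + 8c + d = 1930
  729a + 81b + 9c + d = 2766
Solving the system yields a = 4, b = -2, c = 2, d = -6.
So h(x) = 4x^3 - 2x^2 + 2x - 6.
Then h(2) = 22.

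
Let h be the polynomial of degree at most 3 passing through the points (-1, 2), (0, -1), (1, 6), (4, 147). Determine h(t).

Write h(t) = at^3 + bt^2 + ct + d. Substituting each data point gives a linear system:
  -a + b - c + d = 2
  d = -1
  a + b + c + d = 6
  64a + 16b + 4c + d = 147
Solving the system yields a = 1, b = 5, c = 1, d = -1.
So h(t) = t³ + 5t² + t - 1.
Check: h(4) = 147. ✓

h(t) = t^3 + 5t^2 + t - 1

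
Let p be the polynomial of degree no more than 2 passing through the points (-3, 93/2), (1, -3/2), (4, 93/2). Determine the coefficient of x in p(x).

-4

Write p(x) = ax^2 + bx + c. Substituting each data point gives a linear system:
  9a - 3b + c = 93/2
  a + b + c = -3/2
  16a + 4b + c = 93/2
Solving the system yields a = 4, b = -4, c = -3/2.
So p(x) = 4x^2 - 4x - 3/2.
The coefficient of x is -4.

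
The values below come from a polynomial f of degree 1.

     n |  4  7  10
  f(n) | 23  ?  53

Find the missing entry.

38

On equispaced nodes a degree-1 polynomial has vanishing second forward difference, so
  f(4) - 2·f(7) + f(10) = 0.
Substituting the known values and solving for f(7):
  -2·f(7) = -76
  f(7) = 38.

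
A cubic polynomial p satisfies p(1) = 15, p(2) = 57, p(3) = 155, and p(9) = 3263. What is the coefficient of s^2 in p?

4

Write p(s) = as^3 + bs^2 + cs + d. Substituting each data point gives a linear system:
  a + b + c + d = 15
  8a + 4b + 2c + d = 57
  27a + 9b + 3c + d = 155
  729a + 81b + 9c + d = 3263
Solving the system yields a = 4, b = 4, c = 2, d = 5.
So p(s) = 4s^3 + 4s^2 + 2s + 5.
The coefficient of s^2 is 4.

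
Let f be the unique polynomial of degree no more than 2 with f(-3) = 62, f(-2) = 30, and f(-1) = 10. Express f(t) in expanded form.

f(t) = 6t^2 - 2t + 2

Using the Lagrange interpolation formula with nodes -3, -2, -1:
  L_0(t) = (t + 2)(t + 1) / 2
  L_1(t) = (t + 3)(t + 1) / -1
  L_2(t) = (t + 3)(t + 2) / 2
Then f(t) = 62·L_0(t) + 30·L_1(t) + 10·L_2(t).
Expanding and collecting terms gives f(t) = 6t² - 2t + 2.
Check: f(-3) = 62. ✓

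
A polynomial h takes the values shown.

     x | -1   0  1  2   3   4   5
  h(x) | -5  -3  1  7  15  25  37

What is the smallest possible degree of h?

2

Forward differences of the values at x = -1, 0, 1, 2, 3, 4, 5:
  h  : -5  -3  1  7  15  25  37
  Δ  : 2  4  6  8  10  12
  Δ^2: 2  2  2  2  2
  Δ^3: 0  0  0  0
  Δ^4: 0  0  0
  Δ^5: 0  0
  Δ^6: 0
The second differences are constant (2) and nonzero, while all higher differences vanish, so the minimal degree is 2.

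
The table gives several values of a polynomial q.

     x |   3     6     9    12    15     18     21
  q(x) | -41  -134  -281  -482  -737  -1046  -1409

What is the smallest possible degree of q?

Forward differences of the values at x = 3, 6, 9, 12, 15, 18, 21:
  q  : -41  -134  -281  -482  -737  -1046  -1409
  Δ  : -93  -147  -201  -255  -309  -363
  Δ^2: -54  -54  -54  -54  -54
  Δ^3: 0  0  0  0
  Δ^4: 0  0  0
  Δ^5: 0  0
  Δ^6: 0
The second differences are constant (-54) and nonzero, while all higher differences vanish, so the minimal degree is 2.

2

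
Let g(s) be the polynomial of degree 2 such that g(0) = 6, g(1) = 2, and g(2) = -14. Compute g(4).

Forward differences of the values at s = 0, 1, 2:
  g  : 6  2  -14
  Δ  : -4  -16
  Δ^2: -12
The second differences are constant, confirming degree 2.
Interpolating (Newton forward form) and evaluating at s = 4 gives g(4) = -82.

-82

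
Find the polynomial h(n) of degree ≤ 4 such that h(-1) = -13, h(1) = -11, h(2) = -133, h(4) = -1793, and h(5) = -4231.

Write h(n) = an^4 + bn^3 + cn^2 + dn + e. Substituting each data point gives a linear system:
  a - b + c - d + e = -13
  a + b + c + d + e = -11
  16a + 8b + 4c + 2d + e = -133
  256a + 64b + 16c + 4d + e = -1793
  625a + 125b + 25c + 5d + e = -4231
Solving the system yields a = -6, b = -3, c = -5, d = 4, e = -1.
So h(n) = -6n^4 - 3n^3 - 5n^2 + 4n - 1.
Check: h(2) = -133. ✓

h(n) = -6n^4 - 3n^3 - 5n^2 + 4n - 1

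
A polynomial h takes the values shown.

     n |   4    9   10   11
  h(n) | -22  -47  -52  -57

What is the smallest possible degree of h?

1

Divided differences on the nodes 4, 9, 10, 11:
  order 0: -22  -47  -52  -57
  order 1: -5  -5  -5
  order 2: 0  0
  order 3: 0
The order-1 divided differences are all -5 (nonzero) and every higher order vanishes, so the data lies on a polynomial of degree exactly 1.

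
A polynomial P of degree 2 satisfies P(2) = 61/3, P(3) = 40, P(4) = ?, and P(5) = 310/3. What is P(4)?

On equispaced nodes a degree-2 polynomial has vanishing third forward difference, so
  - P(2) + 3·P(3) - 3·P(4) + P(5) = 0.
Substituting the known values and solving for P(4):
  -3·P(4) = -203
  P(4) = 203/3.

203/3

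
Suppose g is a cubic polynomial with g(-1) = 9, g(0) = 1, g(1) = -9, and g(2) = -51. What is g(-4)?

Using the Lagrange interpolation formula with nodes -1, 0, 1, 2:
  L_0(n) = n(n - 1)(n - 2) / -6
  L_1(n) = (n + 1)(n - 1)(n - 2) / 2
  L_2(n) = (n + 1)n(n - 2) / -2
  L_3(n) = (n + 1)n(n - 1) / 6
Then g(n) = 9·L_0(n) + 1·L_1(n) - 9·L_2(n) - 51·L_3(n).
Expanding and collecting terms gives g(n) = -5n^3 - n^2 - 4n + 1.
Evaluating at n = -4: g(-4) = 321.

321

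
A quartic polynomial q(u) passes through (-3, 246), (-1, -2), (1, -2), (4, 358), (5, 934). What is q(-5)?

1654

Using the Lagrange interpolation formula with nodes -3, -1, 1, 4, 5:
  L_0(u) = (u + 1)(u - 1)(u - 4)(u - 5) / 448
  L_1(u) = (u + 3)(u - 1)(u - 4)(u - 5) / -120
  L_2(u) = (u + 3)(u + 1)(u - 4)(u - 5) / 96
  L_3(u) = (u + 3)(u + 1)(u - 1)(u - 5) / -105
  L_4(u) = (u + 3)(u + 1)(u - 1)(u - 4) / 192
Then q(u) = 246·L_0(u) - 2·L_1(u) - 2·L_2(u) + 358·L_3(u) + 934·L_4(u).
Expanding and collecting terms gives q(u) = 2u⁴ - 3u³ + 2u² + 3u - 6.
Evaluating at u = -5: q(-5) = 1654.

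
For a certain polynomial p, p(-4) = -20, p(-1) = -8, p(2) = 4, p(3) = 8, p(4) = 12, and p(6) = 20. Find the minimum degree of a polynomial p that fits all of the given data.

1

Divided differences on the nodes -4, -1, 2, 3, 4, 6:
  order 0: -20  -8  4  8  12  20
  order 1: 4  4  4  4  4
  order 2: 0  0  0  0
  order 3: 0  0  0
  order 4: 0  0
  order 5: 0
The order-1 divided differences are all 4 (nonzero) and every higher order vanishes, so the data lies on a polynomial of degree exactly 1.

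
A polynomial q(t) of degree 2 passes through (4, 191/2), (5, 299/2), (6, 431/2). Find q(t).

q(t) = 6t^2 - 1/2

Using the Lagrange interpolation formula with nodes 4, 5, 6:
  L_0(t) = (t - 5)(t - 6) / 2
  L_1(t) = (t - 4)(t - 6) / -1
  L_2(t) = (t - 4)(t - 5) / 2
Then q(t) = 191/2·L_0(t) + 299/2·L_1(t) + 431/2·L_2(t).
Expanding and collecting terms gives q(t) = 6t^2 - 1/2.
Check: q(6) = 431/2. ✓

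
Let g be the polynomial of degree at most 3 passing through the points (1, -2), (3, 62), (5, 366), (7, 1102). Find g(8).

1692

Forward differences of the values at u = 1, 3, 5, 7:
  g  : -2  62  366  1102
  Δ  : 64  304  736
  Δ^2: 240  432
  Δ^3: 192
The third differences are constant, confirming degree 3.
Interpolating (Newton forward form) and evaluating at u = 8 gives g(8) = 1692.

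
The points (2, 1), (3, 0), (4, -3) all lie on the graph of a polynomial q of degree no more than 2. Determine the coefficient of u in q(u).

Write q(u) = au^2 + bu + c. Substituting each data point gives a linear system:
  4a + 2b + c = 1
  9a + 3b + c = 0
  16a + 4b + c = -3
Solving the system yields a = -1, b = 4, c = -3.
So q(u) = -u^2 + 4u - 3.
The coefficient of u is 4.

4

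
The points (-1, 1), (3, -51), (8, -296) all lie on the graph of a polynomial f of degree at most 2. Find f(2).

Write f(s) = as^2 + bs + c. Substituting each data point gives a linear system:
  a - b + c = 1
  9a + 3b + c = -51
  64a + 8b + c = -296
Solving the system yields a = -4, b = -5, c = 0.
So f(s) = -4s^2 - 5s.
Then f(2) = -26.

-26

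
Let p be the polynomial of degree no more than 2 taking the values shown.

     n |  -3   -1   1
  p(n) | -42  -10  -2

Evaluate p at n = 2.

-7

Write p(n) = an^2 + bn + c. Substituting each data point gives a linear system:
  9a - 3b + c = -42
  a - b + c = -10
  a + b + c = -2
Solving the system yields a = -3, b = 4, c = -3.
So p(n) = -3n^2 + 4n - 3.
Then p(2) = -7.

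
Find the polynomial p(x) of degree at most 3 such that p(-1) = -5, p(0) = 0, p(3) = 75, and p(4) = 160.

Write p(x) = ax^3 + bx^2 + cx + d. Substituting each data point gives a linear system:
  -a + b - c + d = -5
  d = 0
  27a + 9b + 3c + d = 75
  64a + 16b + 4c + d = 160
Solving the system yields a = 2, b = 1, c = 4, d = 0.
So p(x) = 2x³ + x² + 4x.
Check: p(4) = 160. ✓

p(x) = 2x^3 + x^2 + 4x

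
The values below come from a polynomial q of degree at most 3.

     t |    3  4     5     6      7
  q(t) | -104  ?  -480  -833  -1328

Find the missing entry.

-245

On equispaced nodes a degree-3 polynomial has vanishing fourth forward difference, so
  q(3) - 4·q(4) + 6·q(5) - 4·q(6) + q(7) = 0.
Substituting the known values and solving for q(4):
  -4·q(4) = 980
  q(4) = -245.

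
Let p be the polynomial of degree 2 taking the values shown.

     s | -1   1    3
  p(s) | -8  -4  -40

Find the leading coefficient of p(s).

Write p(s) = as^2 + bs + c. Substituting each data point gives a linear system:
  a - b + c = -8
  a + b + c = -4
  9a + 3b + c = -40
Solving the system yields a = -5, b = 2, c = -1.
So p(s) = -5s² + 2s - 1.
The leading coefficient is -5.

-5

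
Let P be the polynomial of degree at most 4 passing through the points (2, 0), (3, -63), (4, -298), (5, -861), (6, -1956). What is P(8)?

Write P(x) = ax^4 + bx^3 + cx^2 + dx + e. Substituting each data point gives a linear system:
  16a + 8b + 4c + 2d + e = 0
  81a + 27b + 9c + 3d + e = -63
  256a + 64b + 16c + 4d + e = -298
  625a + 125b + 25c + 5d + e = -861
  1296a + 216b + 36c + 6d + e = -1956
Solving the system yields a = -2, b = 2, c = 6, d = -1, e = -6.
So P(x) = -2x⁴ + 2x³ + 6x² - x - 6.
Then P(8) = -6798.

-6798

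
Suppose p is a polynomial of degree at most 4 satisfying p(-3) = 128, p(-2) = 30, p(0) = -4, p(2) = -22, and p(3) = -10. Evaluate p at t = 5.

296

Write p(t) = at^4 + bt^3 + ct^2 + dt + e. Substituting each data point gives a linear system:
  81a - 27b + 9c - 3d + e = 128
  16a - 8b + 4c - 2d + e = 30
  e = -4
  16a + 8b + 4c + 2d + e = -22
  81a + 27b + 9c + 3d + e = -10
Solving the system yields a = 1, b = -2, c = -2, d = -5, e = -4.
So p(t) = t^4 - 2t^3 - 2t^2 - 5t - 4.
Then p(5) = 296.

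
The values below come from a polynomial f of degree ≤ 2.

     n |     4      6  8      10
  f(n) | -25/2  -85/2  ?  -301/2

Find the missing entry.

-177/2

On equispaced nodes a degree-2 polynomial has vanishing third forward difference, so
  - f(4) + 3·f(6) - 3·f(8) + f(10) = 0.
Substituting the known values and solving for f(8):
  -3·f(8) = 531/2
  f(8) = -177/2.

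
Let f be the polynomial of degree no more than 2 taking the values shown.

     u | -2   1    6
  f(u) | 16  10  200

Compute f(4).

94

Write f(u) = au^2 + bu + c. Substituting each data point gives a linear system:
  4a - 2b + c = 16
  a + b + c = 10
  36a + 6b + c = 200
Solving the system yields a = 5, b = 3, c = 2.
So f(u) = 5u^2 + 3u + 2.
Then f(4) = 94.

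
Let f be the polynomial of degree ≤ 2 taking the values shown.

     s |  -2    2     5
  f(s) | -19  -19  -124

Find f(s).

f(s) = -5s^2 + 1

Using the Lagrange interpolation formula with nodes -2, 2, 5:
  L_0(s) = (s - 2)(s - 5) / 28
  L_1(s) = (s + 2)(s - 5) / -12
  L_2(s) = (s + 2)(s - 2) / 21
Then f(s) = -19·L_0(s) - 19·L_1(s) - 124·L_2(s).
Expanding and collecting terms gives f(s) = -5s^2 + 1.
Check: f(5) = -124. ✓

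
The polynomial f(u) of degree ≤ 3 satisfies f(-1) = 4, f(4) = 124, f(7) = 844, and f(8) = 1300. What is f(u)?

f(u) = 3u^3 - 3u^2 - 6u + 4

Using the Lagrange interpolation formula with nodes -1, 4, 7, 8:
  L_0(u) = (u - 4)(u - 7)(u - 8) / -360
  L_1(u) = (u + 1)(u - 7)(u - 8) / 60
  L_2(u) = (u + 1)(u - 4)(u - 8) / -24
  L_3(u) = (u + 1)(u - 4)(u - 7) / 36
Then f(u) = 4·L_0(u) + 124·L_1(u) + 844·L_2(u) + 1300·L_3(u).
Expanding and collecting terms gives f(u) = 3u^3 - 3u^2 - 6u + 4.
Check: f(4) = 124. ✓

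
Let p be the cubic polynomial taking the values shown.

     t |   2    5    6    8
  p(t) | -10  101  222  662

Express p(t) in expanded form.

p(t) = 2t^3 - 5t^2 - 6t + 6

Write p(t) = at^3 + bt^2 + ct + d. Substituting each data point gives a linear system:
  8a + 4b + 2c + d = -10
  125a + 25b + 5c + d = 101
  216a + 36b + 6c + d = 222
  512a + 64b + 8c + d = 662
Solving the system yields a = 2, b = -5, c = -6, d = 6.
So p(t) = 2t^3 - 5t^2 - 6t + 6.
Check: p(8) = 662. ✓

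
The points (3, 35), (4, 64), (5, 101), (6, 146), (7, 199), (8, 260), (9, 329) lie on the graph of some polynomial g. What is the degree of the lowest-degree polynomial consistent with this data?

2

Forward differences of the values at n = 3, 4, 5, 6, 7, 8, 9:
  g  : 35  64  101  146  199  260  329
  Δ  : 29  37  45  53  61  69
  Δ^2: 8  8  8  8  8
  Δ^3: 0  0  0  0
  Δ^4: 0  0  0
  Δ^5: 0  0
  Δ^6: 0
The second differences are constant (8) and nonzero, while all higher differences vanish, so the minimal degree is 2.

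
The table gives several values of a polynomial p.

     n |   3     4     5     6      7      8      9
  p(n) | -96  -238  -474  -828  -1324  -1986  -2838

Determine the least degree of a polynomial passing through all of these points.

3

Forward differences of the values at n = 3, 4, 5, 6, 7, 8, 9:
  p  : -96  -238  -474  -828  -1324  -1986  -2838
  Δ  : -142  -236  -354  -496  -662  -852
  Δ^2: -94  -118  -142  -166  -190
  Δ^3: -24  -24  -24  -24
  Δ^4: 0  0  0
  Δ^5: 0  0
  Δ^6: 0
The third differences are constant (-24) and nonzero, while all higher differences vanish, so the minimal degree is 3.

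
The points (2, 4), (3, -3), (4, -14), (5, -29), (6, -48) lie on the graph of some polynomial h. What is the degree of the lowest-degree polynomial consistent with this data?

Forward differences of the values at n = 2, 3, 4, 5, 6:
  h  : 4  -3  -14  -29  -48
  Δ  : -7  -11  -15  -19
  Δ^2: -4  -4  -4
  Δ^3: 0  0
  Δ^4: 0
The second differences are constant (-4) and nonzero, while all higher differences vanish, so the minimal degree is 2.

2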